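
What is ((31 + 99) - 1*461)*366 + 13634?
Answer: -107512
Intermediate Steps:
((31 + 99) - 1*461)*366 + 13634 = (130 - 461)*366 + 13634 = -331*366 + 13634 = -121146 + 13634 = -107512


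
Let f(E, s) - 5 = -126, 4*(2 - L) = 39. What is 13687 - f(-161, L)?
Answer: 13808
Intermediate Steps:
L = -31/4 (L = 2 - 1/4*39 = 2 - 39/4 = -31/4 ≈ -7.7500)
f(E, s) = -121 (f(E, s) = 5 - 126 = -121)
13687 - f(-161, L) = 13687 - 1*(-121) = 13687 + 121 = 13808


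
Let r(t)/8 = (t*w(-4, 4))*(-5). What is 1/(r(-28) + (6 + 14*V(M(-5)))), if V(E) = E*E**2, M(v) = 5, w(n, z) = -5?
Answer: -1/3844 ≈ -0.00026015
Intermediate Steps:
r(t) = 200*t (r(t) = 8*((t*(-5))*(-5)) = 8*(-5*t*(-5)) = 8*(25*t) = 200*t)
V(E) = E**3
1/(r(-28) + (6 + 14*V(M(-5)))) = 1/(200*(-28) + (6 + 14*5**3)) = 1/(-5600 + (6 + 14*125)) = 1/(-5600 + (6 + 1750)) = 1/(-5600 + 1756) = 1/(-3844) = -1/3844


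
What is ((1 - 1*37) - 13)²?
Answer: 2401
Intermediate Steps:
((1 - 1*37) - 13)² = ((1 - 37) - 13)² = (-36 - 13)² = (-49)² = 2401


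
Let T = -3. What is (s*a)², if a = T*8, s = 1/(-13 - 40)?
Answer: 576/2809 ≈ 0.20506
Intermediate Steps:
s = -1/53 (s = 1/(-53) = -1/53 ≈ -0.018868)
a = -24 (a = -3*8 = -24)
(s*a)² = (-1/53*(-24))² = (24/53)² = 576/2809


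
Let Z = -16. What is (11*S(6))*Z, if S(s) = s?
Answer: -1056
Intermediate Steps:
(11*S(6))*Z = (11*6)*(-16) = 66*(-16) = -1056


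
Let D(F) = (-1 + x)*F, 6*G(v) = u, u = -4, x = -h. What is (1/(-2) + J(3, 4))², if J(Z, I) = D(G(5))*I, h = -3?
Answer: 1225/36 ≈ 34.028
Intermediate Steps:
x = 3 (x = -1*(-3) = 3)
G(v) = -⅔ (G(v) = (⅙)*(-4) = -⅔)
D(F) = 2*F (D(F) = (-1 + 3)*F = 2*F)
J(Z, I) = -4*I/3 (J(Z, I) = (2*(-⅔))*I = -4*I/3)
(1/(-2) + J(3, 4))² = (1/(-2) - 4/3*4)² = (-½ - 16/3)² = (-35/6)² = 1225/36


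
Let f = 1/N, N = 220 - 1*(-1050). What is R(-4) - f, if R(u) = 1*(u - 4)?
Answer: -10161/1270 ≈ -8.0008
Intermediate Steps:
R(u) = -4 + u (R(u) = 1*(-4 + u) = -4 + u)
N = 1270 (N = 220 + 1050 = 1270)
f = 1/1270 ≈ 0.00078740
R(-4) - f = (-4 - 4) - 1*1/1270 = -8 - 1/1270 = -10161/1270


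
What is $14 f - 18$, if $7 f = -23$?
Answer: $-64$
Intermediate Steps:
$f = - \frac{23}{7}$ ($f = \frac{1}{7} \left(-23\right) = - \frac{23}{7} \approx -3.2857$)
$14 f - 18 = 14 \left(- \frac{23}{7}\right) - 18 = -46 - 18 = -64$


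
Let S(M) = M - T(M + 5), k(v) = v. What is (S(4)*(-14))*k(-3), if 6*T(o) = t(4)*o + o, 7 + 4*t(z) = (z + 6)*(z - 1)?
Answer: -1029/4 ≈ -257.25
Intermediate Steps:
t(z) = -7/4 + (-1 + z)*(6 + z)/4 (t(z) = -7/4 + ((z + 6)*(z - 1))/4 = -7/4 + ((6 + z)*(-1 + z))/4 = -7/4 + ((-1 + z)*(6 + z))/4 = -7/4 + (-1 + z)*(6 + z)/4)
T(o) = 9*o/8 (T(o) = ((-13/4 + (¼)*4² + (5/4)*4)*o + o)/6 = ((-13/4 + (¼)*16 + 5)*o + o)/6 = ((-13/4 + 4 + 5)*o + o)/6 = (23*o/4 + o)/6 = (27*o/4)/6 = 9*o/8)
S(M) = -45/8 - M/8 (S(M) = M - 9*(M + 5)/8 = M - 9*(5 + M)/8 = M - (45/8 + 9*M/8) = M + (-45/8 - 9*M/8) = -45/8 - M/8)
(S(4)*(-14))*k(-3) = ((-45/8 - ⅛*4)*(-14))*(-3) = ((-45/8 - ½)*(-14))*(-3) = -49/8*(-14)*(-3) = (343/4)*(-3) = -1029/4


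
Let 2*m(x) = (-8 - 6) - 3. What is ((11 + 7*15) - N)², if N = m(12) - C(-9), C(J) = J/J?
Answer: 63001/4 ≈ 15750.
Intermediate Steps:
m(x) = -17/2 (m(x) = ((-8 - 6) - 3)/2 = (-14 - 3)/2 = (½)*(-17) = -17/2)
C(J) = 1
N = -19/2 (N = -17/2 - 1*1 = -17/2 - 1 = -19/2 ≈ -9.5000)
((11 + 7*15) - N)² = ((11 + 7*15) - 1*(-19/2))² = ((11 + 105) + 19/2)² = (116 + 19/2)² = (251/2)² = 63001/4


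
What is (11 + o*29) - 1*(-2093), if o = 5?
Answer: 2249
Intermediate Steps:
(11 + o*29) - 1*(-2093) = (11 + 5*29) - 1*(-2093) = (11 + 145) + 2093 = 156 + 2093 = 2249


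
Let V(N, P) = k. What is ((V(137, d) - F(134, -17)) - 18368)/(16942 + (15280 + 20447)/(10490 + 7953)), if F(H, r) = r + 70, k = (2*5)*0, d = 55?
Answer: -339738503/312497033 ≈ -1.0872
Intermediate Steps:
k = 0 (k = 10*0 = 0)
V(N, P) = 0
F(H, r) = 70 + r
((V(137, d) - F(134, -17)) - 18368)/(16942 + (15280 + 20447)/(10490 + 7953)) = ((0 - (70 - 17)) - 18368)/(16942 + (15280 + 20447)/(10490 + 7953)) = ((0 - 1*53) - 18368)/(16942 + 35727/18443) = ((0 - 53) - 18368)/(16942 + 35727*(1/18443)) = (-53 - 18368)/(16942 + 35727/18443) = -18421/312497033/18443 = -18421*18443/312497033 = -339738503/312497033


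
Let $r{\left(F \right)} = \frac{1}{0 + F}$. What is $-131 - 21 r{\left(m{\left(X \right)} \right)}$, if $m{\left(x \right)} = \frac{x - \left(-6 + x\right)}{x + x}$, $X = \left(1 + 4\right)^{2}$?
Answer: $-306$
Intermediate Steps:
$X = 25$ ($X = 5^{2} = 25$)
$m{\left(x \right)} = \frac{3}{x}$ ($m{\left(x \right)} = \frac{6}{2 x} = 6 \frac{1}{2 x} = \frac{3}{x}$)
$r{\left(F \right)} = \frac{1}{F}$
$-131 - 21 r{\left(m{\left(X \right)} \right)} = -131 - \frac{21}{3 \cdot \frac{1}{25}} = -131 - \frac{21}{\frac{3}{25}} = -131 - 175 = -306$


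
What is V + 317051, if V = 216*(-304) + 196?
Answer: 251583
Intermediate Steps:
V = -65468 (V = -65664 + 196 = -65468)
V + 317051 = -65468 + 317051 = 251583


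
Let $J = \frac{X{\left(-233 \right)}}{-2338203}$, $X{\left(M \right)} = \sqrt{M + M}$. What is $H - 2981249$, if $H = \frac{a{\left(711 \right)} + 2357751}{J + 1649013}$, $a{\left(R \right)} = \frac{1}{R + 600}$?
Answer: $- \frac{842101089037569719418646065241631}{282466004317696673025092953} + \frac{104745108801494 i \sqrt{466}}{282466004317696673025092953} \approx -2.9812 \cdot 10^{6} + 8.005 \cdot 10^{-12} i$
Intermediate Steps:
$X{\left(M \right)} = \sqrt{2} \sqrt{M}$ ($X{\left(M \right)} = \sqrt{2 M} = \sqrt{2} \sqrt{M}$)
$J = - \frac{i \sqrt{466}}{2338203}$ ($J = \frac{\sqrt{2} \sqrt{-233}}{-2338203} = \sqrt{2} i \sqrt{233} \left(- \frac{1}{2338203}\right) = i \sqrt{466} \left(- \frac{1}{2338203}\right) = - \frac{i \sqrt{466}}{2338203} \approx - 9.2323 \cdot 10^{-6} i$)
$a{\left(R \right)} = \frac{1}{600 + R}$
$H = \frac{3091011562}{1311 \left(1649013 - \frac{i \sqrt{466}}{2338203}\right)}$ ($H = \frac{\frac{1}{600 + 711} + 2357751}{- \frac{i \sqrt{466}}{2338203} + 1649013} = \frac{\frac{1}{1311} + 2357751}{1649013 - \frac{i \sqrt{466}}{2338203}} = \frac{3091011562}{1311 \left(1649013 - \frac{i \sqrt{466}}{2338203}\right)} \approx 1.4298 + 8.005 \cdot 10^{-12} i$)
$H - 2981249 = \left(\frac{403868559169340739275796666}{282466004317696673025092953} + \frac{104745108801494 i \sqrt{466}}{282466004317696673025092953}\right) - 2981249 = - \frac{842101089037569719418646065241631}{282466004317696673025092953} + \frac{104745108801494 i \sqrt{466}}{282466004317696673025092953}$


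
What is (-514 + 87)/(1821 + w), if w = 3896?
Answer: -427/5717 ≈ -0.074690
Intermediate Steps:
(-514 + 87)/(1821 + w) = (-514 + 87)/(1821 + 3896) = -427/5717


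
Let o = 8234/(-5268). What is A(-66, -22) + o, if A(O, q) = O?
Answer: -177961/2634 ≈ -67.563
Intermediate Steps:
o = -4117/2634 (o = 8234*(-1/5268) = -4117/2634 ≈ -1.5630)
A(-66, -22) + o = -66 - 4117/2634 = -177961/2634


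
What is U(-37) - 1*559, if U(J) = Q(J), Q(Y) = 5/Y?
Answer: -20688/37 ≈ -559.13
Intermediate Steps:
U(J) = 5/J
U(-37) - 1*559 = 5/(-37) - 1*559 = 5*(-1/37) - 559 = -5/37 - 559 = -20688/37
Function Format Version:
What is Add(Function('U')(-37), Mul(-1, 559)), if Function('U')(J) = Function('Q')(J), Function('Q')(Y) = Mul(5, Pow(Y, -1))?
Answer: Rational(-20688, 37) ≈ -559.13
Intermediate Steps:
Function('U')(J) = Mul(5, Pow(J, -1))
Add(Function('U')(-37), Mul(-1, 559)) = Add(Mul(5, Pow(-37, -1)), Mul(-1, 559)) = Add(Mul(5, Rational(-1, 37)), -559) = Add(Rational(-5, 37), -559) = Rational(-20688, 37)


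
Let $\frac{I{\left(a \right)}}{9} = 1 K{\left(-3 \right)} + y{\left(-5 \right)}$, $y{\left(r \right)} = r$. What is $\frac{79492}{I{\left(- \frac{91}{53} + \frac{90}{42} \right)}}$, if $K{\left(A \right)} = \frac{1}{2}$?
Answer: $- \frac{158984}{81} \approx -1962.8$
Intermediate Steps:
$K{\left(A \right)} = \frac{1}{2}$
$I{\left(a \right)} = - \frac{81}{2}$ ($I{\left(a \right)} = 9 \left(1 \cdot \frac{1}{2} - 5\right) = 9 \left(\frac{1}{2} - 5\right) = 9 \left(- \frac{9}{2}\right) = - \frac{81}{2}$)
$\frac{79492}{I{\left(- \frac{91}{53} + \frac{90}{42} \right)}} = \frac{79492}{- \frac{81}{2}} = 79492 \left(- \frac{2}{81}\right) = - \frac{158984}{81}$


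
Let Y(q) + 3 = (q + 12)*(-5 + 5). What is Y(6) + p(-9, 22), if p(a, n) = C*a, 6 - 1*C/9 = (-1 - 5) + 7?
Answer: -408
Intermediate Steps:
C = 45 (C = 54 - 9*((-1 - 5) + 7) = 54 - 9*(-6 + 7) = 54 - 9*1 = 54 - 9 = 45)
p(a, n) = 45*a
Y(q) = -3 (Y(q) = -3 + (q + 12)*(-5 + 5) = -3 + (12 + q)*0 = -3 + 0 = -3)
Y(6) + p(-9, 22) = -3 + 45*(-9) = -3 - 405 = -408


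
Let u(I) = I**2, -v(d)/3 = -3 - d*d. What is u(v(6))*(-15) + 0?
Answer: -205335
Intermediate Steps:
v(d) = 9 + 3*d**2 (v(d) = -3*(-3 - d*d) = -3*(-3 - d**2) = 9 + 3*d**2)
u(v(6))*(-15) + 0 = (9 + 3*6**2)**2*(-15) + 0 = (9 + 3*36)**2*(-15) + 0 = (9 + 108)**2*(-15) + 0 = 117**2*(-15) + 0 = 13689*(-15) + 0 = -205335 + 0 = -205335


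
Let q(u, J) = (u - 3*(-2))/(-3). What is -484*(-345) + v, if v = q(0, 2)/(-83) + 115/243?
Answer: 3367829651/20169 ≈ 1.6698e+5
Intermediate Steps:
q(u, J) = -2 - u/3 (q(u, J) = (u + 6)*(-⅓) = (6 + u)*(-⅓) = -2 - u/3)
v = 10031/20169 (v = (-2 - ⅓*0)/(-83) + 115/243 = (-2 + 0)*(-1/83) + 115*(1/243) = -2*(-1/83) + 115/243 = 2/83 + 115/243 = 10031/20169 ≈ 0.49735)
-484*(-345) + v = -484*(-345) + 10031/20169 = 166980 + 10031/20169 = 3367829651/20169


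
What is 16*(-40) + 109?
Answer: -531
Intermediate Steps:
16*(-40) + 109 = -640 + 109 = -531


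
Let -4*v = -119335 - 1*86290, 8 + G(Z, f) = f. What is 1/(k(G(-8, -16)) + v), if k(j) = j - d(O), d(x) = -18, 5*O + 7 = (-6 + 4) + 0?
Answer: 4/205601 ≈ 1.9455e-5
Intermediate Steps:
O = -9/5 (O = -7/5 + ((-6 + 4) + 0)/5 = -7/5 + (-2 + 0)/5 = -7/5 + (1/5)*(-2) = -7/5 - 2/5 = -9/5 ≈ -1.8000)
G(Z, f) = -8 + f
v = 205625/4 (v = -(-119335 - 1*86290)/4 = -(-119335 - 86290)/4 = -1/4*(-205625) = 205625/4 ≈ 51406.)
k(j) = 18 + j (k(j) = j - 1*(-18) = j + 18 = 18 + j)
1/(k(G(-8, -16)) + v) = 1/((18 + (-8 - 16)) + 205625/4) = 1/((18 - 24) + 205625/4) = 1/(-6 + 205625/4) = 1/(205601/4) = 4/205601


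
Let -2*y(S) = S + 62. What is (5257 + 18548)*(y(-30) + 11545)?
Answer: 274447845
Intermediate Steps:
y(S) = -31 - S/2 (y(S) = -(S + 62)/2 = -(62 + S)/2 = -31 - S/2)
(5257 + 18548)*(y(-30) + 11545) = (5257 + 18548)*((-31 - ½*(-30)) + 11545) = 23805*((-31 + 15) + 11545) = 23805*(-16 + 11545) = 23805*11529 = 274447845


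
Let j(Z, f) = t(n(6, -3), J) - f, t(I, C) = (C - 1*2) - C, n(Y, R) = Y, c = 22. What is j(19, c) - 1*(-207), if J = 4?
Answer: 183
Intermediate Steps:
t(I, C) = -2 (t(I, C) = (C - 2) - C = (-2 + C) - C = -2)
j(Z, f) = -2 - f
j(19, c) - 1*(-207) = (-2 - 1*22) - 1*(-207) = (-2 - 22) + 207 = -24 + 207 = 183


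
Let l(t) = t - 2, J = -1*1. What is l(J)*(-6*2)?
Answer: 36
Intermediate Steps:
J = -1
l(t) = -2 + t
l(J)*(-6*2) = (-2 - 1)*(-6*2) = -3*(-12) = 36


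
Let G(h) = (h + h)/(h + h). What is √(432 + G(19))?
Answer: √433 ≈ 20.809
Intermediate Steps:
G(h) = 1 (G(h) = (2*h)/((2*h)) = (2*h)*(1/(2*h)) = 1)
√(432 + G(19)) = √(432 + 1) = √433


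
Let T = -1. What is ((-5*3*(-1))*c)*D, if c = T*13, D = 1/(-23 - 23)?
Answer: 195/46 ≈ 4.2391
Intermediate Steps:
D = -1/46 (D = 1/(-46) = -1/46 ≈ -0.021739)
c = -13 (c = -1*13 = -13)
((-5*3*(-1))*c)*D = ((-5*3*(-1))*(-13))*(-1/46) = (-15*(-1)*(-13))*(-1/46) = (15*(-13))*(-1/46) = -195*(-1/46) = 195/46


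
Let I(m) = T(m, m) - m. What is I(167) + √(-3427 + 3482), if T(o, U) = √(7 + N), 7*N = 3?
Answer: -167 + √55 + 2*√91/7 ≈ -156.86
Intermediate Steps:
N = 3/7 (N = (⅐)*3 = 3/7 ≈ 0.42857)
T(o, U) = 2*√91/7 (T(o, U) = √(7 + 3/7) = √(52/7) = 2*√91/7)
I(m) = -m + 2*√91/7 (I(m) = 2*√91/7 - m = -m + 2*√91/7)
I(167) + √(-3427 + 3482) = (-1*167 + 2*√91/7) + √(-3427 + 3482) = (-167 + 2*√91/7) + √55 = -167 + √55 + 2*√91/7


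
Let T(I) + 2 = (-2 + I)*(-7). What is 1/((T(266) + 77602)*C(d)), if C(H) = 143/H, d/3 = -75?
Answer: -225/10832536 ≈ -2.0771e-5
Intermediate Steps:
d = -225 (d = 3*(-75) = -225)
T(I) = 12 - 7*I (T(I) = -2 + (-2 + I)*(-7) = -2 + (14 - 7*I) = 12 - 7*I)
1/((T(266) + 77602)*C(d)) = 1/(((12 - 7*266) + 77602)*((143/(-225)))) = 1/(((12 - 1862) + 77602)*((143*(-1/225)))) = 1/((-1850 + 77602)*(-143/225)) = -225/143/75752 = (1/75752)*(-225/143) = -225/10832536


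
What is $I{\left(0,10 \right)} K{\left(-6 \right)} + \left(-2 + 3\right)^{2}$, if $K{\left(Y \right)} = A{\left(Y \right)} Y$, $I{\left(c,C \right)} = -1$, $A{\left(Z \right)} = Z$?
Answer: $-35$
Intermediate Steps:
$K{\left(Y \right)} = Y^{2}$ ($K{\left(Y \right)} = Y Y = Y^{2}$)
$I{\left(0,10 \right)} K{\left(-6 \right)} + \left(-2 + 3\right)^{2} = - \left(-6\right)^{2} + \left(-2 + 3\right)^{2} = \left(-1\right) 36 + 1^{2} = -36 + 1 = -35$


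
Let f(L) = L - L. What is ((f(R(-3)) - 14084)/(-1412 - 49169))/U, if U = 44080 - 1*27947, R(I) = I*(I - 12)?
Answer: 14084/816023273 ≈ 1.7259e-5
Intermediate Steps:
R(I) = I*(-12 + I)
f(L) = 0
U = 16133 (U = 44080 - 27947 = 16133)
((f(R(-3)) - 14084)/(-1412 - 49169))/U = ((0 - 14084)/(-1412 - 49169))/16133 = -14084/(-50581)*(1/16133) = -14084*(-1/50581)*(1/16133) = (14084/50581)*(1/16133) = 14084/816023273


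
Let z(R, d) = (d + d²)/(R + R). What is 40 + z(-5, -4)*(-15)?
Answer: 58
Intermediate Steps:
z(R, d) = (d + d²)/(2*R) (z(R, d) = (d + d²)/((2*R)) = (d + d²)*(1/(2*R)) = (d + d²)/(2*R))
40 + z(-5, -4)*(-15) = 40 + ((½)*(-4)*(1 - 4)/(-5))*(-15) = 40 + ((½)*(-4)*(-⅕)*(-3))*(-15) = 40 - 6/5*(-15) = 40 + 18 = 58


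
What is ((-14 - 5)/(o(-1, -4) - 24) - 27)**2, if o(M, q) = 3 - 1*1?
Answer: 330625/484 ≈ 683.11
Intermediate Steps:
o(M, q) = 2 (o(M, q) = 3 - 1 = 2)
((-14 - 5)/(o(-1, -4) - 24) - 27)**2 = ((-14 - 5)/(2 - 24) - 27)**2 = (-19/(-22) - 27)**2 = (-19*(-1/22) - 27)**2 = (19/22 - 27)**2 = (-575/22)**2 = 330625/484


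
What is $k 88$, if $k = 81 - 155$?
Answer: $-6512$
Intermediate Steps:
$k = -74$ ($k = 81 - 155 = -74$)
$k 88 = \left(-74\right) 88 = -6512$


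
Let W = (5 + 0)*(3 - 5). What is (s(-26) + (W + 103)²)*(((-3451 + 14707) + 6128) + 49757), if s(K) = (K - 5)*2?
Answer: 576539767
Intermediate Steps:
s(K) = -10 + 2*K (s(K) = (-5 + K)*2 = -10 + 2*K)
W = -10 (W = 5*(-2) = -10)
(s(-26) + (W + 103)²)*(((-3451 + 14707) + 6128) + 49757) = ((-10 + 2*(-26)) + (-10 + 103)²)*(((-3451 + 14707) + 6128) + 49757) = ((-10 - 52) + 93²)*((11256 + 6128) + 49757) = (-62 + 8649)*(17384 + 49757) = 8587*67141 = 576539767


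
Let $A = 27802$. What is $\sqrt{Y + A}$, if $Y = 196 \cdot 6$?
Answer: $\sqrt{28978} \approx 170.23$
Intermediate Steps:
$Y = 1176$
$\sqrt{Y + A} = \sqrt{1176 + 27802} = \sqrt{28978}$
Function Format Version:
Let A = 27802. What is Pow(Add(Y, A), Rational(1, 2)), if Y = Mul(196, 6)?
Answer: Pow(28978, Rational(1, 2)) ≈ 170.23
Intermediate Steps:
Y = 1176
Pow(Add(Y, A), Rational(1, 2)) = Pow(Add(1176, 27802), Rational(1, 2)) = Pow(28978, Rational(1, 2))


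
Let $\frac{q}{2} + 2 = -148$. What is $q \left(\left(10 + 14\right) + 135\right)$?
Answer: $-47700$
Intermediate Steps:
$q = -300$ ($q = -4 + 2 \left(-148\right) = -4 - 296 = -300$)
$q \left(\left(10 + 14\right) + 135\right) = - 300 \left(\left(10 + 14\right) + 135\right) = - 300 \left(24 + 135\right) = \left(-300\right) 159 = -47700$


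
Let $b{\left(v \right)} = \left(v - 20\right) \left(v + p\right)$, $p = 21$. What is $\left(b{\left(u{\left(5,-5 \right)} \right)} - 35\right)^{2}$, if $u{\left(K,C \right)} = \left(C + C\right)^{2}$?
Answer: $93026025$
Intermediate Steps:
$u{\left(K,C \right)} = 4 C^{2}$ ($u{\left(K,C \right)} = \left(2 C\right)^{2} = 4 C^{2}$)
$b{\left(v \right)} = \left(-20 + v\right) \left(21 + v\right)$ ($b{\left(v \right)} = \left(v - 20\right) \left(v + 21\right) = \left(-20 + v\right) \left(21 + v\right)$)
$\left(b{\left(u{\left(5,-5 \right)} \right)} - 35\right)^{2} = \left(\left(-420 + 4 \left(-5\right)^{2} + \left(4 \left(-5\right)^{2}\right)^{2}\right) - 35\right)^{2} = \left(\left(-420 + 4 \cdot 25 + \left(4 \cdot 25\right)^{2}\right) - 35\right)^{2} = \left(\left(-420 + 100 + 100^{2}\right) - 35\right)^{2} = \left(\left(-420 + 100 + 10000\right) - 35\right)^{2} = \left(9680 - 35\right)^{2} = 9645^{2} = 93026025$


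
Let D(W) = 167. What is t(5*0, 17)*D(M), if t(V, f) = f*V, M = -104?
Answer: 0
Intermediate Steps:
t(V, f) = V*f
t(5*0, 17)*D(M) = ((5*0)*17)*167 = (0*17)*167 = 0*167 = 0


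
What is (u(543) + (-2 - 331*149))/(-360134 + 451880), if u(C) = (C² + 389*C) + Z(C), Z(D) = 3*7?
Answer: 228388/45873 ≈ 4.9787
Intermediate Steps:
Z(D) = 21
u(C) = 21 + C² + 389*C (u(C) = (C² + 389*C) + 21 = 21 + C² + 389*C)
(u(543) + (-2 - 331*149))/(-360134 + 451880) = ((21 + 543² + 389*543) + (-2 - 331*149))/(-360134 + 451880) = ((21 + 294849 + 211227) + (-2 - 49319))/91746 = (506097 - 49321)*(1/91746) = 456776*(1/91746) = 228388/45873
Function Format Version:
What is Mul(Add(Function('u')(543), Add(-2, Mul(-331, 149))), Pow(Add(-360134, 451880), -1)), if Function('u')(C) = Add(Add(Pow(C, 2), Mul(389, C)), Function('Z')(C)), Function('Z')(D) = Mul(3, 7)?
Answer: Rational(228388, 45873) ≈ 4.9787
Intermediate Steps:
Function('Z')(D) = 21
Function('u')(C) = Add(21, Pow(C, 2), Mul(389, C)) (Function('u')(C) = Add(Add(Pow(C, 2), Mul(389, C)), 21) = Add(21, Pow(C, 2), Mul(389, C)))
Mul(Add(Function('u')(543), Add(-2, Mul(-331, 149))), Pow(Add(-360134, 451880), -1)) = Mul(Add(Add(21, Pow(543, 2), Mul(389, 543)), Add(-2, Mul(-331, 149))), Pow(Add(-360134, 451880), -1)) = Mul(Add(Add(21, 294849, 211227), Add(-2, -49319)), Pow(91746, -1)) = Mul(Add(506097, -49321), Rational(1, 91746)) = Mul(456776, Rational(1, 91746)) = Rational(228388, 45873)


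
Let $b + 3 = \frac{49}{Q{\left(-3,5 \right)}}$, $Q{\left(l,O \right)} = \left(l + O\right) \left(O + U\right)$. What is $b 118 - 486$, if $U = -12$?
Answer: $-1253$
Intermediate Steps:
$Q{\left(l,O \right)} = \left(-12 + O\right) \left(O + l\right)$ ($Q{\left(l,O \right)} = \left(l + O\right) \left(O - 12\right) = \left(O + l\right) \left(-12 + O\right) = \left(-12 + O\right) \left(O + l\right)$)
$b = - \frac{13}{2}$ ($b = -3 + \frac{49}{5^{2} - 60 - -36 + 5 \left(-3\right)} = -3 + \frac{49}{25 - 60 + 36 - 15} = -3 + \frac{49}{-14} = -3 + 49 \left(- \frac{1}{14}\right) = -3 - \frac{7}{2} = - \frac{13}{2} \approx -6.5$)
$b 118 - 486 = \left(- \frac{13}{2}\right) 118 - 486 = -767 - 486 = -1253$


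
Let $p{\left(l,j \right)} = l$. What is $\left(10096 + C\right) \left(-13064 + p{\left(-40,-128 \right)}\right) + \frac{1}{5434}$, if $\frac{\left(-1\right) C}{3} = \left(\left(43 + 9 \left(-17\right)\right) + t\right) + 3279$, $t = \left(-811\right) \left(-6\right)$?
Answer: $\frac{997540768225}{5434} \approx 1.8357 \cdot 10^{8}$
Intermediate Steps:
$t = 4866$
$C = -24105$ ($C = - 3 \left(\left(\left(43 + 9 \left(-17\right)\right) + 4866\right) + 3279\right) = - 3 \left(\left(\left(43 - 153\right) + 4866\right) + 3279\right) = - 3 \left(\left(-110 + 4866\right) + 3279\right) = - 3 \left(4756 + 3279\right) = \left(-3\right) 8035 = -24105$)
$\left(10096 + C\right) \left(-13064 + p{\left(-40,-128 \right)}\right) + \frac{1}{5434} = \left(10096 - 24105\right) \left(-13064 - 40\right) + \frac{1}{5434} = \left(-14009\right) \left(-13104\right) + \frac{1}{5434} = 183573936 + \frac{1}{5434} = \frac{997540768225}{5434}$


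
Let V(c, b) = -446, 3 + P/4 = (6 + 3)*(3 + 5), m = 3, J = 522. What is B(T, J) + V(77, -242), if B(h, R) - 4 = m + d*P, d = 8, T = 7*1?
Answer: 1769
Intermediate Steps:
T = 7
P = 276 (P = -12 + 4*((6 + 3)*(3 + 5)) = -12 + 4*(9*8) = -12 + 4*72 = -12 + 288 = 276)
B(h, R) = 2215 (B(h, R) = 4 + (3 + 8*276) = 4 + (3 + 2208) = 4 + 2211 = 2215)
B(T, J) + V(77, -242) = 2215 - 446 = 1769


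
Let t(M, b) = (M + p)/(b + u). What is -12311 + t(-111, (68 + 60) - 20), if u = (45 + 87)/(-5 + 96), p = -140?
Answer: -122640401/9960 ≈ -12313.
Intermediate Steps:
u = 132/91 ≈ 1.4506
t(M, b) = (-140 + M)/(132/91 + b) (t(M, b) = (M - 140)/(b + 132/91) = (-140 + M)/(132/91 + b))
-12311 + t(-111, (68 + 60) - 20) = -12311 + 91*(-140 - 111)/(132 + 91*((68 + 60) - 20)) = -12311 + 91*(-251)/(132 + 91*(128 - 20)) = -12311 + 91*(-251)/(132 + 91*108) = -12311 + 91*(-251)/(132 + 9828) = -12311 + 91*(-251)/9960 = -12311 + 91*(1/9960)*(-251) = -12311 - 22841/9960 = -122640401/9960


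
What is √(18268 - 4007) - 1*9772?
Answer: -9772 + √14261 ≈ -9652.6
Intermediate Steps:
√(18268 - 4007) - 1*9772 = √14261 - 9772 = -9772 + √14261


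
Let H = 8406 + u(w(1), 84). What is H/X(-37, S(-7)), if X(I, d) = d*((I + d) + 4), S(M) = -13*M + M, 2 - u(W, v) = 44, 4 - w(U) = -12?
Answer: 41/21 ≈ 1.9524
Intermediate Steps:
w(U) = 16 (w(U) = 4 - 1*(-12) = 4 + 12 = 16)
u(W, v) = -42 (u(W, v) = 2 - 1*44 = 2 - 44 = -42)
S(M) = -12*M
X(I, d) = d*(4 + I + d)
H = 8364 (H = 8406 - 42 = 8364)
H/X(-37, S(-7)) = 8364/(((-12*(-7))*(4 - 37 - 12*(-7)))) = 8364/((84*(4 - 37 + 84))) = 8364/((84*51)) = 8364/4284 = 8364*(1/4284) = 41/21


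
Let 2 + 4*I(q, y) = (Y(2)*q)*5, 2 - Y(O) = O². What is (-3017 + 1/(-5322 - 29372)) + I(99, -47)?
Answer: -113275911/34694 ≈ -3265.0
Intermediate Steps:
Y(O) = 2 - O²
I(q, y) = -½ - 5*q/2 (I(q, y) = -½ + (((2 - 1*2²)*q)*5)/4 = -½ + (((2 - 1*4)*q)*5)/4 = -½ + (((2 - 4)*q)*5)/4 = -½ + (-2*q*5)/4 = -½ + (-10*q)/4 = -½ - 5*q/2)
(-3017 + 1/(-5322 - 29372)) + I(99, -47) = (-3017 + 1/(-5322 - 29372)) + (-½ - 5/2*99) = (-3017 + 1/(-34694)) + (-½ - 495/2) = (-3017 - 1/34694) - 248 = -104671799/34694 - 248 = -113275911/34694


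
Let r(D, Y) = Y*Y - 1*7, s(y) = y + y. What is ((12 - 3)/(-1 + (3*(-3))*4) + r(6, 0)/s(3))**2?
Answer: 97969/49284 ≈ 1.9878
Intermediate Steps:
s(y) = 2*y
r(D, Y) = -7 + Y**2 (r(D, Y) = Y**2 - 7 = -7 + Y**2)
((12 - 3)/(-1 + (3*(-3))*4) + r(6, 0)/s(3))**2 = ((12 - 3)/(-1 + (3*(-3))*4) + (-7 + 0**2)/((2*3)))**2 = (9/(-1 - 9*4) + (-7 + 0)/6)**2 = (9/(-1 - 36) - 7*1/6)**2 = (9/(-37) - 7/6)**2 = (9*(-1/37) - 7/6)**2 = (-9/37 - 7/6)**2 = (-313/222)**2 = 97969/49284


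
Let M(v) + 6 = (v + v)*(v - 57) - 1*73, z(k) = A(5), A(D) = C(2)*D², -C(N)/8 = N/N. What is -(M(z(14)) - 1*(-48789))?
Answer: -151510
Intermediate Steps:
C(N) = -8 (C(N) = -8*N/N = -8*1 = -8)
A(D) = -8*D²
z(k) = -200 (z(k) = -8*5² = -8*25 = -200)
M(v) = -79 + 2*v*(-57 + v) (M(v) = -6 + ((v + v)*(v - 57) - 1*73) = -6 + ((2*v)*(-57 + v) - 73) = -6 + (2*v*(-57 + v) - 73) = -6 + (-73 + 2*v*(-57 + v)) = -79 + 2*v*(-57 + v))
-(M(z(14)) - 1*(-48789)) = -((-79 - 114*(-200) + 2*(-200)²) - 1*(-48789)) = -((-79 + 22800 + 2*40000) + 48789) = -((-79 + 22800 + 80000) + 48789) = -(102721 + 48789) = -1*151510 = -151510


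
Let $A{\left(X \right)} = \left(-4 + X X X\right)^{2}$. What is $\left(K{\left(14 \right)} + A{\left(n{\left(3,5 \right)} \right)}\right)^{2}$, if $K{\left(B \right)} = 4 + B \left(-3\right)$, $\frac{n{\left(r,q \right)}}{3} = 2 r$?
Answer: $1153658315078116$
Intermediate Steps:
$n{\left(r,q \right)} = 6 r$ ($n{\left(r,q \right)} = 3 \cdot 2 r = 6 r$)
$K{\left(B \right)} = 4 - 3 B$
$A{\left(X \right)} = \left(-4 + X^{3}\right)^{2}$ ($A{\left(X \right)} = \left(-4 + X^{2} X\right)^{2} = \left(-4 + X^{3}\right)^{2}$)
$\left(K{\left(14 \right)} + A{\left(n{\left(3,5 \right)} \right)}\right)^{2} = \left(\left(4 - 42\right) + \left(-4 + \left(6 \cdot 3\right)^{3}\right)^{2}\right)^{2} = \left(\left(4 - 42\right) + \left(-4 + 18^{3}\right)^{2}\right)^{2} = \left(-38 + \left(-4 + 5832\right)^{2}\right)^{2} = \left(-38 + 5828^{2}\right)^{2} = \left(-38 + 33965584\right)^{2} = 33965546^{2} = 1153658315078116$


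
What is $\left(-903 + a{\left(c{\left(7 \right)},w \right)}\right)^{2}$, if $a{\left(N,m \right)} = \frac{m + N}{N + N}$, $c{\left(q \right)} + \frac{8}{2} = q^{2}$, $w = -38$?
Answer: $\frac{6603675169}{8100} \approx 8.1527 \cdot 10^{5}$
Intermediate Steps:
$c{\left(q \right)} = -4 + q^{2}$
$a{\left(N,m \right)} = \frac{N + m}{2 N}$
$\left(-903 + a{\left(c{\left(7 \right)},w \right)}\right)^{2} = \left(-903 + \frac{\left(-4 + 7^{2}\right) - 38}{2 \left(-4 + 7^{2}\right)}\right)^{2} = \left(-903 + \frac{\left(-4 + 49\right) - 38}{2 \left(-4 + 49\right)}\right)^{2} = \left(-903 + \frac{45 - 38}{2 \cdot 45}\right)^{2} = \left(-903 + \frac{1}{2} \cdot \frac{1}{45} \cdot 7\right)^{2} = \left(-903 + \frac{7}{90}\right)^{2} = \left(- \frac{81263}{90}\right)^{2} = \frac{6603675169}{8100}$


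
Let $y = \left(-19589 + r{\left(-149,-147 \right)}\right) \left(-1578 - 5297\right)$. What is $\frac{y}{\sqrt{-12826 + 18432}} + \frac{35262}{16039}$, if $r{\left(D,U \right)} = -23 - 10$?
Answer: $\frac{35262}{16039} + \frac{67450625 \sqrt{5606}}{2803} \approx 1.8017 \cdot 10^{6}$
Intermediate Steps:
$r{\left(D,U \right)} = -33$ ($r{\left(D,U \right)} = -23 - 10 = -33$)
$y = 134901250$ ($y = \left(-19589 - 33\right) \left(-1578 - 5297\right) = \left(-19622\right) \left(-6875\right) = 134901250$)
$\frac{y}{\sqrt{-12826 + 18432}} + \frac{35262}{16039} = \frac{134901250}{\sqrt{-12826 + 18432}} + \frac{35262}{16039} = \frac{134901250}{\sqrt{5606}} + 35262 \cdot \frac{1}{16039} = 134901250 \frac{\sqrt{5606}}{5606} + \frac{35262}{16039} = \frac{67450625 \sqrt{5606}}{2803} + \frac{35262}{16039} = \frac{35262}{16039} + \frac{67450625 \sqrt{5606}}{2803}$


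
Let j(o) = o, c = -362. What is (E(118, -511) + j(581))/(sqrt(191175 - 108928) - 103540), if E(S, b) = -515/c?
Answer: -10915031490/1940401332893 - 210837*sqrt(82247)/3880802665786 ≈ -0.0056407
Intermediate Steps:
E(S, b) = 515/362 (E(S, b) = -515/(-362) = -515*(-1/362) = 515/362)
(E(118, -511) + j(581))/(sqrt(191175 - 108928) - 103540) = (515/362 + 581)/(sqrt(191175 - 108928) - 103540) = 210837/(362*(sqrt(82247) - 103540)) = 210837/(362*(-103540 + sqrt(82247)))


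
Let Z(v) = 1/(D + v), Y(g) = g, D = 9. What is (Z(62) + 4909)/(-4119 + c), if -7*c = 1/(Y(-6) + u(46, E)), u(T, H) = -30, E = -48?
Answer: -87832080/73697077 ≈ -1.1918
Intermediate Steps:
Z(v) = 1/(9 + v)
c = 1/252 (c = -1/(7*(-6 - 30)) = -1/7/(-36) = -1/7*(-1/36) = 1/252 ≈ 0.0039683)
(Z(62) + 4909)/(-4119 + c) = (1/(9 + 62) + 4909)/(-4119 + 1/252) = (1/71 + 4909)/(-1037987/252) = (1/71 + 4909)*(-252/1037987) = (348540/71)*(-252/1037987) = -87832080/73697077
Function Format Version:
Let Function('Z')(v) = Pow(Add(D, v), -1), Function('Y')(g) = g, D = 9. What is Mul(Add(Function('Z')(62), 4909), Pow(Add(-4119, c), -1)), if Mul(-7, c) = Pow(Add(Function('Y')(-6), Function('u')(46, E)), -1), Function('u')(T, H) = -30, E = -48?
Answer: Rational(-87832080, 73697077) ≈ -1.1918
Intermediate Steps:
Function('Z')(v) = Pow(Add(9, v), -1)
c = Rational(1, 252) (c = Mul(Rational(-1, 7), Pow(Add(-6, -30), -1)) = Mul(Rational(-1, 7), Pow(-36, -1)) = Mul(Rational(-1, 7), Rational(-1, 36)) = Rational(1, 252) ≈ 0.0039683)
Mul(Add(Function('Z')(62), 4909), Pow(Add(-4119, c), -1)) = Mul(Add(Pow(Add(9, 62), -1), 4909), Pow(Add(-4119, Rational(1, 252)), -1)) = Mul(Add(Pow(71, -1), 4909), Pow(Rational(-1037987, 252), -1)) = Mul(Add(Rational(1, 71), 4909), Rational(-252, 1037987)) = Mul(Rational(348540, 71), Rational(-252, 1037987)) = Rational(-87832080, 73697077)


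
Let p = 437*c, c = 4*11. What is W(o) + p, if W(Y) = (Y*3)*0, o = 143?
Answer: 19228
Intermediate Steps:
c = 44
W(Y) = 0 (W(Y) = (3*Y)*0 = 0)
p = 19228 (p = 437*44 = 19228)
W(o) + p = 0 + 19228 = 19228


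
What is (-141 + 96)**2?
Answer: 2025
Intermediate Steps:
(-141 + 96)**2 = (-45)**2 = 2025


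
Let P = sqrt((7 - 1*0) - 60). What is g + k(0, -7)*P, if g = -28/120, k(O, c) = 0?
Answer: -7/30 ≈ -0.23333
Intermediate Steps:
g = -7/30 (g = -28*1/120 = -7/30 ≈ -0.23333)
P = I*sqrt(53) (P = sqrt((7 + 0) - 60) = sqrt(7 - 60) = sqrt(-53) = I*sqrt(53) ≈ 7.2801*I)
g + k(0, -7)*P = -7/30 + 0*(I*sqrt(53)) = -7/30 + 0 = -7/30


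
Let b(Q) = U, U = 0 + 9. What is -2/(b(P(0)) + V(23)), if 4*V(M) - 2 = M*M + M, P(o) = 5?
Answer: -4/295 ≈ -0.013559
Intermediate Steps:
U = 9
V(M) = 1/2 + M/4 + M**2/4 (V(M) = 1/2 + (M*M + M)/4 = 1/2 + (M**2 + M)/4 = 1/2 + (M + M**2)/4 = 1/2 + (M/4 + M**2/4) = 1/2 + M/4 + M**2/4)
b(Q) = 9
-2/(b(P(0)) + V(23)) = -2/(9 + (1/2 + (1/4)*23 + (1/4)*23**2)) = -2/(9 + (1/2 + 23/4 + (1/4)*529)) = -2/(9 + (1/2 + 23/4 + 529/4)) = -2/(9 + 277/2) = -2/(295/2) = (2/295)*(-2) = -4/295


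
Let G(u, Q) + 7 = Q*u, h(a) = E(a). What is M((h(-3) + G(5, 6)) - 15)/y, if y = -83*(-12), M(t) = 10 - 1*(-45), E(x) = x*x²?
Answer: 55/996 ≈ 0.055221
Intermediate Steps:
E(x) = x³
h(a) = a³
G(u, Q) = -7 + Q*u
M(t) = 55 (M(t) = 10 + 45 = 55)
y = 996
M((h(-3) + G(5, 6)) - 15)/y = 55/996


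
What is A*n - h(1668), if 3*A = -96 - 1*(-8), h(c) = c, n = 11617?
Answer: -1027300/3 ≈ -3.4243e+5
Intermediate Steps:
A = -88/3 (A = (-96 - 1*(-8))/3 = (-96 + 8)/3 = (⅓)*(-88) = -88/3 ≈ -29.333)
A*n - h(1668) = -88/3*11617 - 1*1668 = -1022296/3 - 1668 = -1027300/3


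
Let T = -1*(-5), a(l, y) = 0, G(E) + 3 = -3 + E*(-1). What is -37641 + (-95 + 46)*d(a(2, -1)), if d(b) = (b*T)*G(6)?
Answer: -37641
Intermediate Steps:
G(E) = -6 - E (G(E) = -3 + (-3 + E*(-1)) = -3 + (-3 - E) = -6 - E)
T = 5
d(b) = -60*b (d(b) = (b*5)*(-6 - 1*6) = (5*b)*(-6 - 6) = (5*b)*(-12) = -60*b)
-37641 + (-95 + 46)*d(a(2, -1)) = -37641 + (-95 + 46)*(-60*0) = -37641 - 49*0 = -37641 + 0 = -37641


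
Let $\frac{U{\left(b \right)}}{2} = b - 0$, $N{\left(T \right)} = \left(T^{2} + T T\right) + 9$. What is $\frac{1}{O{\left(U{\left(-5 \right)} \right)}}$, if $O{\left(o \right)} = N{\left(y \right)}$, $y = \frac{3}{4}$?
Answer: $\frac{8}{81} \approx 0.098765$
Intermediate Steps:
$y = \frac{3}{4}$ ($y = 3 \cdot \frac{1}{4} = \frac{3}{4} \approx 0.75$)
$N{\left(T \right)} = 9 + 2 T^{2}$ ($N{\left(T \right)} = \left(T^{2} + T^{2}\right) + 9 = 2 T^{2} + 9 = 9 + 2 T^{2}$)
$U{\left(b \right)} = 2 b$ ($U{\left(b \right)} = 2 \left(b - 0\right) = 2 \left(b + 0\right) = 2 b$)
$O{\left(o \right)} = \frac{81}{8}$ ($O{\left(o \right)} = 9 + 2 \left(\frac{3}{4}\right)^{2} = 9 + 2 \cdot \frac{9}{16} = 9 + \frac{9}{8} = \frac{81}{8}$)
$\frac{1}{O{\left(U{\left(-5 \right)} \right)}} = \frac{1}{\frac{81}{8}} = \frac{8}{81}$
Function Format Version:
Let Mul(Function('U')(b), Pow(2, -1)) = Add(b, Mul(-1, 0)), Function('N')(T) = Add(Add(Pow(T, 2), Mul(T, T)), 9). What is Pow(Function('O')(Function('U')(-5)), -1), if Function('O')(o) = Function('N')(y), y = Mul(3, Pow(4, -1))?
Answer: Rational(8, 81) ≈ 0.098765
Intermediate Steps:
y = Rational(3, 4) (y = Mul(3, Rational(1, 4)) = Rational(3, 4) ≈ 0.75000)
Function('N')(T) = Add(9, Mul(2, Pow(T, 2))) (Function('N')(T) = Add(Add(Pow(T, 2), Pow(T, 2)), 9) = Add(Mul(2, Pow(T, 2)), 9) = Add(9, Mul(2, Pow(T, 2))))
Function('U')(b) = Mul(2, b) (Function('U')(b) = Mul(2, Add(b, Mul(-1, 0))) = Mul(2, Add(b, 0)) = Mul(2, b))
Function('O')(o) = Rational(81, 8) (Function('O')(o) = Add(9, Mul(2, Pow(Rational(3, 4), 2))) = Add(9, Mul(2, Rational(9, 16))) = Add(9, Rational(9, 8)) = Rational(81, 8))
Pow(Function('O')(Function('U')(-5)), -1) = Pow(Rational(81, 8), -1) = Rational(8, 81)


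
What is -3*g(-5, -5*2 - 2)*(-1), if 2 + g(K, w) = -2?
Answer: -12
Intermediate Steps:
g(K, w) = -4 (g(K, w) = -2 - 2 = -4)
-3*g(-5, -5*2 - 2)*(-1) = -3*(-4)*(-1) = 12*(-1) = -12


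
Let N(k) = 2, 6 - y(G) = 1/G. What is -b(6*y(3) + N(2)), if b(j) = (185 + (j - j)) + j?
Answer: -221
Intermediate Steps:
y(G) = 6 - 1/G
b(j) = 185 + j (b(j) = (185 + 0) + j = 185 + j)
-b(6*y(3) + N(2)) = -(185 + (6*(6 - 1/3) + 2)) = -(185 + (6*(17/3) + 2)) = -(185 + (34 + 2)) = -(185 + 36) = -1*221 = -221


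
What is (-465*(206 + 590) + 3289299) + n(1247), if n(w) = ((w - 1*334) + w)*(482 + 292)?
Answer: 4590999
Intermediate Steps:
n(w) = -258516 + 1548*w (n(w) = ((w - 334) + w)*774 = ((-334 + w) + w)*774 = (-334 + 2*w)*774 = -258516 + 1548*w)
(-465*(206 + 590) + 3289299) + n(1247) = (-465*(206 + 590) + 3289299) + (-258516 + 1548*1247) = (-465*796 + 3289299) + (-258516 + 1930356) = (-370140 + 3289299) + 1671840 = 2919159 + 1671840 = 4590999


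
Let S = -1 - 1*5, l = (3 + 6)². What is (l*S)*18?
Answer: -8748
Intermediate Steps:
l = 81 (l = 9² = 81)
S = -6 (S = -1 - 5 = -6)
(l*S)*18 = (81*(-6))*18 = -486*18 = -8748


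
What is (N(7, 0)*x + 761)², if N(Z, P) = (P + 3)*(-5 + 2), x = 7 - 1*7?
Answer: 579121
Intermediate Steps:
x = 0 (x = 7 - 7 = 0)
N(Z, P) = -9 - 3*P (N(Z, P) = (3 + P)*(-3) = -9 - 3*P)
(N(7, 0)*x + 761)² = ((-9 - 3*0)*0 + 761)² = ((-9 + 0)*0 + 761)² = (-9*0 + 761)² = (0 + 761)² = 761² = 579121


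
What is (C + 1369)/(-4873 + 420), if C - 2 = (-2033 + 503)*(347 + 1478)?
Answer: 2790879/4453 ≈ 626.74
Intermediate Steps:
C = -2792248 (C = 2 + (-2033 + 503)*(347 + 1478) = 2 - 1530*1825 = 2 - 2792250 = -2792248)
(C + 1369)/(-4873 + 420) = (-2792248 + 1369)/(-4873 + 420) = -2790879/(-4453) = -2790879*(-1/4453) = 2790879/4453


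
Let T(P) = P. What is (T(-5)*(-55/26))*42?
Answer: 5775/13 ≈ 444.23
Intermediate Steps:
(T(-5)*(-55/26))*42 = -(-275)/26*42 = -5*(-55/26)*42 = (275/26)*42 = 5775/13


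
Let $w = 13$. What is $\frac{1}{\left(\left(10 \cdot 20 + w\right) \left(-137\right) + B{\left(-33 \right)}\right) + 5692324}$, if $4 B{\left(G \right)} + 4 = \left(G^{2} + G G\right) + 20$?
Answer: $\frac{2}{11327383} \approx 1.7656 \cdot 10^{-7}$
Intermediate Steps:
$B{\left(G \right)} = 4 + \frac{G^{2}}{2}$ ($B{\left(G \right)} = -1 + \frac{\left(G^{2} + G G\right) + 20}{4} = -1 + \frac{\left(G^{2} + G^{2}\right) + 20}{4} = -1 + \frac{2 G^{2} + 20}{4} = -1 + \frac{20 + 2 G^{2}}{4} = -1 + \left(5 + \frac{G^{2}}{2}\right) = 4 + \frac{G^{2}}{2}$)
$\frac{1}{\left(\left(10 \cdot 20 + w\right) \left(-137\right) + B{\left(-33 \right)}\right) + 5692324} = \frac{1}{\left(\left(10 \cdot 20 + 13\right) \left(-137\right) + \left(4 + \frac{\left(-33\right)^{2}}{2}\right)\right) + 5692324} = \frac{1}{\left(\left(200 + 13\right) \left(-137\right) + \left(4 + \frac{1}{2} \cdot 1089\right)\right) + 5692324} = \frac{1}{\left(213 \left(-137\right) + \left(4 + \frac{1089}{2}\right)\right) + 5692324} = \frac{1}{\left(-29181 + \frac{1097}{2}\right) + 5692324} = \frac{1}{- \frac{57265}{2} + 5692324} = \frac{1}{\frac{11327383}{2}} = \frac{2}{11327383}$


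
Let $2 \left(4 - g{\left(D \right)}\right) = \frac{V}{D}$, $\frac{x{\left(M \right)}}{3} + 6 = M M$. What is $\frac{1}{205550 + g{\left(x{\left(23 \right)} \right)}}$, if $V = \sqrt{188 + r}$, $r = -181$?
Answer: $\frac{2024099282376}{416061703889516297} + \frac{3138 \sqrt{7}}{416061703889516297} \approx 4.8649 \cdot 10^{-6}$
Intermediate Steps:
$V = \sqrt{7}$ ($V = \sqrt{188 - 181} = \sqrt{7} \approx 2.6458$)
$x{\left(M \right)} = -18 + 3 M^{2}$ ($x{\left(M \right)} = -18 + 3 M M = -18 + 3 M^{2}$)
$g{\left(D \right)} = 4 - \frac{\sqrt{7}}{2 D}$ ($g{\left(D \right)} = 4 - \frac{\sqrt{7} \frac{1}{D}}{2} = 4 - \frac{\sqrt{7}}{2 D}$)
$\frac{1}{205550 + g{\left(x{\left(23 \right)} \right)}} = \frac{1}{205550 + \left(4 - \frac{\sqrt{7}}{2 \left(-18 + 3 \cdot 23^{2}\right)}\right)} = \frac{1}{205550 + \left(4 - \frac{\sqrt{7}}{2 \left(-18 + 3 \cdot 529\right)}\right)} = \frac{1}{205550 + \left(4 - \frac{\sqrt{7}}{2 \left(-18 + 1587\right)}\right)} = \frac{1}{205550 + \left(4 - \frac{\sqrt{7}}{2 \cdot 1569}\right)} = \frac{1}{205550 + \left(4 - \frac{1}{2} \sqrt{7} \cdot \frac{1}{1569}\right)} = \frac{1}{205550 + \left(4 - \frac{\sqrt{7}}{3138}\right)} = \frac{1}{205554 - \frac{\sqrt{7}}{3138}}$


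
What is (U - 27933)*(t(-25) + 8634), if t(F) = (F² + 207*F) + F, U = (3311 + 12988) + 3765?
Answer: -31940271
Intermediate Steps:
U = 20064 (U = 16299 + 3765 = 20064)
t(F) = F² + 208*F
(U - 27933)*(t(-25) + 8634) = (20064 - 27933)*(-25*(208 - 25) + 8634) = -7869*(-25*183 + 8634) = -7869*(-4575 + 8634) = -7869*4059 = -31940271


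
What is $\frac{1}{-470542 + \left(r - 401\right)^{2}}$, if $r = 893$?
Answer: $- \frac{1}{228478} \approx -4.3768 \cdot 10^{-6}$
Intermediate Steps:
$\frac{1}{-470542 + \left(r - 401\right)^{2}} = \frac{1}{-470542 + \left(893 - 401\right)^{2}} = \frac{1}{-470542 + 492^{2}} = \frac{1}{-470542 + 242064} = \frac{1}{-228478} = - \frac{1}{228478}$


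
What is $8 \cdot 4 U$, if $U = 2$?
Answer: $64$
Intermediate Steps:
$8 \cdot 4 U = 8 \cdot 4 \cdot 2 = 32 \cdot 2 = 64$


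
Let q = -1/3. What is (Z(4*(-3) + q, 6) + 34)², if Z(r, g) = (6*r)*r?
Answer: 8065600/9 ≈ 8.9618e+5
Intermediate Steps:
q = -⅓ (q = -1*⅓ = -⅓ ≈ -0.33333)
Z(r, g) = 6*r²
(Z(4*(-3) + q, 6) + 34)² = (6*(4*(-3) - ⅓)² + 34)² = (6*(-12 - ⅓)² + 34)² = (6*(-37/3)² + 34)² = (6*(1369/9) + 34)² = (2738/3 + 34)² = (2840/3)² = 8065600/9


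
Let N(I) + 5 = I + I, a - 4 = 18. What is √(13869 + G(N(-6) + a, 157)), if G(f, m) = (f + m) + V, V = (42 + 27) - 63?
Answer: √14037 ≈ 118.48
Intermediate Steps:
a = 22 (a = 4 + 18 = 22)
V = 6 (V = 69 - 63 = 6)
N(I) = -5 + 2*I (N(I) = -5 + (I + I) = -5 + 2*I)
G(f, m) = 6 + f + m (G(f, m) = (f + m) + 6 = 6 + f + m)
√(13869 + G(N(-6) + a, 157)) = √(13869 + (6 + ((-5 + 2*(-6)) + 22) + 157)) = √(13869 + (6 + ((-5 - 12) + 22) + 157)) = √(13869 + (6 + (-17 + 22) + 157)) = √(13869 + (6 + 5 + 157)) = √(13869 + 168) = √14037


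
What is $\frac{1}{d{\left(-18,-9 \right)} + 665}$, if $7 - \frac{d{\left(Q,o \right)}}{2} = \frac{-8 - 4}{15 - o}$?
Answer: $\frac{1}{680} \approx 0.0014706$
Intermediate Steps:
$d{\left(Q,o \right)} = 14 + \frac{24}{15 - o}$ ($d{\left(Q,o \right)} = 14 - 2 \frac{-8 - 4}{15 - o} = 14 - 2 \left(- \frac{12}{15 - o}\right) = 14 + \frac{24}{15 - o}$)
$\frac{1}{d{\left(-18,-9 \right)} + 665} = \frac{1}{\frac{2 \left(-117 + 7 \left(-9\right)\right)}{-15 - 9} + 665} = \frac{1}{\frac{2 \left(-117 - 63\right)}{-24} + 665} = \frac{1}{2 \left(- \frac{1}{24}\right) \left(-180\right) + 665} = \frac{1}{15 + 665} = \frac{1}{680}$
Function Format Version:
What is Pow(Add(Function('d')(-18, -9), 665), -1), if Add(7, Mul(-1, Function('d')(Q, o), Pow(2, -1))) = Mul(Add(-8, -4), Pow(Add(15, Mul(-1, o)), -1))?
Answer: Rational(1, 680) ≈ 0.0014706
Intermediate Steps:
Function('d')(Q, o) = Add(14, Mul(24, Pow(Add(15, Mul(-1, o)), -1))) (Function('d')(Q, o) = Add(14, Mul(-2, Mul(Add(-8, -4), Pow(Add(15, Mul(-1, o)), -1)))) = Add(14, Mul(-2, Mul(-12, Pow(Add(15, Mul(-1, o)), -1)))) = Add(14, Mul(24, Pow(Add(15, Mul(-1, o)), -1))))
Pow(Add(Function('d')(-18, -9), 665), -1) = Pow(Add(Mul(2, Pow(Add(-15, -9), -1), Add(-117, Mul(7, -9))), 665), -1) = Pow(Add(Mul(2, Pow(-24, -1), Add(-117, -63)), 665), -1) = Pow(Add(Mul(2, Rational(-1, 24), -180), 665), -1) = Pow(Add(15, 665), -1) = Pow(680, -1) = Rational(1, 680)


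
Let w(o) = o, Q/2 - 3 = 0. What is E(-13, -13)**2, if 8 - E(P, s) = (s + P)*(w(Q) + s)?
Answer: 30276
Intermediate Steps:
Q = 6 (Q = 6 + 2*0 = 6 + 0 = 6)
E(P, s) = 8 - (6 + s)*(P + s) (E(P, s) = 8 - (s + P)*(6 + s) = 8 - (P + s)*(6 + s) = 8 - (6 + s)*(P + s))
E(-13, -13)**2 = (8 - 1*(-13)**2 - 6*(-13) - 6*(-13) - 1*(-13)*(-13))**2 = (8 - 1*169 + 78 + 78 - 169)**2 = (8 - 169 + 78 + 78 - 169)**2 = (-174)**2 = 30276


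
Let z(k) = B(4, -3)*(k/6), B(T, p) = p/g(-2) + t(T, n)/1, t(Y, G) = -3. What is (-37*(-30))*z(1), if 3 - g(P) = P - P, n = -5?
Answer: -740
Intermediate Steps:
g(P) = 3 (g(P) = 3 - (P - P) = 3 - 1*0 = 3 + 0 = 3)
B(T, p) = -3 + p/3 (B(T, p) = p/3 - 3/1 = p*(⅓) - 3*1 = p/3 - 3 = -3 + p/3)
z(k) = -2*k/3 (z(k) = (-3 + (⅓)*(-3))*(k/6) = (-3 - 1)*(k*(⅙)) = -2*k/3)
(-37*(-30))*z(1) = (-37*(-30))*(-⅔*1) = 1110*(-⅔) = -740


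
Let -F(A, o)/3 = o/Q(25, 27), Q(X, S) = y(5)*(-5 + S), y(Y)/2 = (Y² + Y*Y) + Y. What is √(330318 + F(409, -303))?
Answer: 3*√444094705/110 ≈ 574.73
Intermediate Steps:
y(Y) = 2*Y + 4*Y² (y(Y) = 2*((Y² + Y*Y) + Y) = 2*((Y² + Y²) + Y) = 2*(2*Y² + Y) = 2*(Y + 2*Y²) = 2*Y + 4*Y²)
Q(X, S) = -550 + 110*S (Q(X, S) = (2*5*(1 + 2*5))*(-5 + S) = (2*5*(1 + 10))*(-5 + S) = (2*5*11)*(-5 + S) = 110*(-5 + S) = -550 + 110*S)
F(A, o) = -3*o/2420 (F(A, o) = -3*o/(-550 + 110*27) = -3*o/(-550 + 2970) = -3*o/2420)
√(330318 + F(409, -303)) = √(330318 - 3/2420*(-303)) = √(330318 + 909/2420) = √(799370469/2420) = 3*√444094705/110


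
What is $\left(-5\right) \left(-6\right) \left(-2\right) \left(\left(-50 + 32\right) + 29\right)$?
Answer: $-660$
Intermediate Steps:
$\left(-5\right) \left(-6\right) \left(-2\right) \left(\left(-50 + 32\right) + 29\right) = 30 \left(-2\right) \left(-18 + 29\right) = \left(-60\right) 11 = -660$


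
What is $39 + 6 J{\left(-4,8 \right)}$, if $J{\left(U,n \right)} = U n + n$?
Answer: $-105$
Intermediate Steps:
$J{\left(U,n \right)} = n + U n$
$39 + 6 J{\left(-4,8 \right)} = 39 + 6 \cdot 8 \left(1 - 4\right) = 39 + 6 \cdot 8 \left(-3\right) = 39 + 6 \left(-24\right) = 39 - 144 = -105$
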